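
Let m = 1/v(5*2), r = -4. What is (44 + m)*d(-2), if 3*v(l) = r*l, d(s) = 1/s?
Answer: -1757/80 ≈ -21.962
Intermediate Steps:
d(s) = 1/s
v(l) = -4*l/3 (v(l) = (-4*l)/3 = -4*l/3)
m = -3/40 (m = 1/(-20*2/3) = 1/(-4/3*10) = 1/(-40/3) = -3/40 ≈ -0.075000)
(44 + m)*d(-2) = (44 - 3/40)/(-2) = (1757/40)*(-½) = -1757/80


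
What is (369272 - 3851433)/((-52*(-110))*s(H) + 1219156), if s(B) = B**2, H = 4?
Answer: -3482161/1310676 ≈ -2.6568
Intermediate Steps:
(369272 - 3851433)/((-52*(-110))*s(H) + 1219156) = (369272 - 3851433)/(-52*(-110)*4**2 + 1219156) = -3482161/(5720*16 + 1219156) = -3482161/(91520 + 1219156) = -3482161/1310676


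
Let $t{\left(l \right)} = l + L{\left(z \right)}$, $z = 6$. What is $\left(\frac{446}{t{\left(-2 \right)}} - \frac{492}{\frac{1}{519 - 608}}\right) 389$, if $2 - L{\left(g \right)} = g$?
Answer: $\frac{51013849}{3} \approx 1.7005 \cdot 10^{7}$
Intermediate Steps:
$L{\left(g \right)} = 2 - g$
$t{\left(l \right)} = -4 + l$ ($t{\left(l \right)} = l + \left(2 - 6\right) = l - 4 = -4 + l$)
$\left(\frac{446}{t{\left(-2 \right)}} - \frac{492}{\frac{1}{519 - 608}}\right) 389 = \left(\frac{446}{-4 - 2} - \frac{492}{\frac{1}{519 - 608}}\right) 389 = \left(\frac{446}{-6} - \frac{492}{\frac{1}{-89}}\right) 389 = \left(446 \left(- \frac{1}{6}\right) - \frac{492}{- \frac{1}{89}}\right) 389 = \left(- \frac{223}{3} - -43788\right) 389 = \left(- \frac{223}{3} + 43788\right) 389 = \frac{131141}{3} \cdot 389 = \frac{51013849}{3}$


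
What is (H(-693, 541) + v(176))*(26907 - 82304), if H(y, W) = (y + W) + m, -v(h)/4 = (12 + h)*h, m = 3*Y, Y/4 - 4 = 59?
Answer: 7298443956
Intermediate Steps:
Y = 252 (Y = 16 + 4*59 = 16 + 236 = 252)
m = 756 (m = 3*252 = 756)
v(h) = -4*h*(12 + h) (v(h) = -4*(12 + h)*h = -4*h*(12 + h))
H(y, W) = 756 + W + y (H(y, W) = (y + W) + 756 = (W + y) + 756 = 756 + W + y)
(H(-693, 541) + v(176))*(26907 - 82304) = ((756 + 541 - 693) - 4*176*(12 + 176))*(26907 - 82304) = (604 - 4*176*188)*(-55397) = (604 - 132352)*(-55397) = -131748*(-55397) = 7298443956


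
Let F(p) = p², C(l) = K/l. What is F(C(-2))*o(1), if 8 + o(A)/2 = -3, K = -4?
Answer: -88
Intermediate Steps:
C(l) = -4/l
o(A) = -22 (o(A) = -16 + 2*(-3) = -16 - 6 = -22)
F(C(-2))*o(1) = (-4/(-2))²*(-22) = (-4*(-½))²*(-22) = 2²*(-22) = 4*(-22) = -88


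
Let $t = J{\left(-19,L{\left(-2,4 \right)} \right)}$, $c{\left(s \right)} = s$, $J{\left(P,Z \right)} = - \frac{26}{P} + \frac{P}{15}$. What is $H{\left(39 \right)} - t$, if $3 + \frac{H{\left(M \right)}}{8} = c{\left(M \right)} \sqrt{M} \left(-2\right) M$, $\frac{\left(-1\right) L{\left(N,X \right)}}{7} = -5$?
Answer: $- \frac{6869}{285} - 24336 \sqrt{39} \approx -1.52 \cdot 10^{5}$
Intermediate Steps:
$L{\left(N,X \right)} = 35$ ($L{\left(N,X \right)} = \left(-7\right) \left(-5\right) = 35$)
$J{\left(P,Z \right)} = - \frac{26}{P} + \frac{P}{15}$ ($J{\left(P,Z \right)} = - \frac{26}{P} + P \frac{1}{15} = - \frac{26}{P} + \frac{P}{15}$)
$t = \frac{29}{285}$ ($t = - \frac{26}{-19} + \frac{1}{15} \left(-19\right) = \left(-26\right) \left(- \frac{1}{19}\right) - \frac{19}{15} = \frac{26}{19} - \frac{19}{15} = \frac{29}{285} \approx 0.10175$)
$H{\left(M \right)} = -24 - 16 M^{\frac{5}{2}}$ ($H{\left(M \right)} = -24 + 8 M \sqrt{M} \left(-2\right) M = -24 + 8 M^{\frac{3}{2}} \left(-2\right) M = -24 + 8 - 2 M^{\frac{3}{2}} M = -24 + 8 \left(- 2 M^{\frac{5}{2}}\right) = -24 - 16 M^{\frac{5}{2}}$)
$H{\left(39 \right)} - t = \left(-24 - 16 \cdot 39^{\frac{5}{2}}\right) - \frac{29}{285} = \left(-24 - 16 \cdot 1521 \sqrt{39}\right) - \frac{29}{285} = \left(-24 - 24336 \sqrt{39}\right) - \frac{29}{285} = - \frac{6869}{285} - 24336 \sqrt{39}$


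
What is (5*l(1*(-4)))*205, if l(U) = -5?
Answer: -5125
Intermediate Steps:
(5*l(1*(-4)))*205 = (5*(-5))*205 = -25*205 = -5125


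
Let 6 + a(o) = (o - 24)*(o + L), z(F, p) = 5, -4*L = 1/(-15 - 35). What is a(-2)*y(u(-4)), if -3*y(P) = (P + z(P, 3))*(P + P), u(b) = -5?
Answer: 0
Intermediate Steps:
L = 1/200 (L = -1/(4*(-15 - 35)) = -1/4/(-50) = -1/4*(-1/50) = 1/200 ≈ 0.0050000)
y(P) = -2*P*(5 + P)/3 (y(P) = -(P + 5)*(P + P)/3 = -(5 + P)*2*P/3 = -2*P*(5 + P)/3)
a(o) = -6 + (-24 + o)*(1/200 + o) (a(o) = -6 + (o - 24)*(o + 1/200) = -6 + (-24 + o)*(1/200 + o))
a(-2)*y(u(-4)) = (-153/25 + (-2)**2 - 4799/200*(-2))*(-2/3*(-5)*(5 - 5)) = (-153/25 + 4 + 4799/100)*(-2/3*(-5)*0) = (4587/100)*0 = 0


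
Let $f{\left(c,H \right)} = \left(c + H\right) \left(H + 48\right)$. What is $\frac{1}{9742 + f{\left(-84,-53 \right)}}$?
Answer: $\frac{1}{10427} \approx 9.5905 \cdot 10^{-5}$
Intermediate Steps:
$f{\left(c,H \right)} = \left(48 + H\right) \left(H + c\right)$ ($f{\left(c,H \right)} = \left(H + c\right) \left(48 + H\right) = \left(48 + H\right) \left(H + c\right)$)
$\frac{1}{9742 + f{\left(-84,-53 \right)}} = \frac{1}{9742 + \left(\left(-53\right)^{2} + 48 \left(-53\right) + 48 \left(-84\right) - -4452\right)} = \frac{1}{9742 + \left(2809 - 2544 - 4032 + 4452\right)} = \frac{1}{9742 + 685} = \frac{1}{10427}$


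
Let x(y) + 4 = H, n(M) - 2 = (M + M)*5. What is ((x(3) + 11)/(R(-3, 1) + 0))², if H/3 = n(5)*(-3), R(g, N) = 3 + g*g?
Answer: 212521/144 ≈ 1475.8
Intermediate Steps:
R(g, N) = 3 + g²
n(M) = 2 + 10*M (n(M) = 2 + (M + M)*5 = 2 + (2*M)*5 = 2 + 10*M)
H = -468 (H = 3*((2 + 10*5)*(-3)) = 3*((2 + 50)*(-3)) = 3*(52*(-3)) = 3*(-156) = -468)
x(y) = -472 (x(y) = -4 - 468 = -472)
((x(3) + 11)/(R(-3, 1) + 0))² = ((-472 + 11)/((3 + (-3)²) + 0))² = (-461/((3 + 9) + 0))² = (-461/(12 + 0))² = (-461/12)² = 212521/144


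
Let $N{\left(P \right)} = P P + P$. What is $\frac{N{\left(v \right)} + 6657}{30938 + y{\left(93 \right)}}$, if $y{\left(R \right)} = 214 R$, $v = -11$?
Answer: $\frac{6767}{50840} \approx 0.1331$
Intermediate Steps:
$N{\left(P \right)} = P + P^{2}$ ($N{\left(P \right)} = P^{2} + P = P + P^{2}$)
$\frac{N{\left(v \right)} + 6657}{30938 + y{\left(93 \right)}} = \frac{- 11 \left(1 - 11\right) + 6657}{30938 + 214 \cdot 93} = \frac{\left(-11\right) \left(-10\right) + 6657}{30938 + 19902} = \frac{110 + 6657}{50840} = 6767 \cdot \frac{1}{50840} = \frac{6767}{50840}$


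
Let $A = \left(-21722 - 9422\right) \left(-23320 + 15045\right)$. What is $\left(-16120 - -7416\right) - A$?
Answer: $-257725304$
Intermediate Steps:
$A = 257716600$ ($A = \left(-31144\right) \left(-8275\right) = 257716600$)
$\left(-16120 - -7416\right) - A = \left(-16120 - -7416\right) - 257716600 = \left(-16120 + 7416\right) - 257716600 = -8704 - 257716600 = -257725304$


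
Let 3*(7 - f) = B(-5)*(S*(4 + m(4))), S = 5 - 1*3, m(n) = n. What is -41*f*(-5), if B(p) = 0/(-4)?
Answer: 1435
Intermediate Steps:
S = 2 (S = 5 - 3 = 2)
B(p) = 0 (B(p) = 0*(-1/4) = 0)
f = 7 (f = 7 - 0*2*(4 + 4) = 7 - 0*2*8 = 7 - 0*16 = 7 - 1/3*0 = 7 + 0 = 7)
-41*f*(-5) = -41*7*(-5) = -287*(-5) = 1435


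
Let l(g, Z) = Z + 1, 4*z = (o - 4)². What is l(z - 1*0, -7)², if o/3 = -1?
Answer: 36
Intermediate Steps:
o = -3 (o = 3*(-1) = -3)
z = 49/4 (z = (-3 - 4)²/4 = (¼)*(-7)² = (¼)*49 = 49/4 ≈ 12.250)
l(g, Z) = 1 + Z
l(z - 1*0, -7)² = (1 - 7)² = (-6)² = 36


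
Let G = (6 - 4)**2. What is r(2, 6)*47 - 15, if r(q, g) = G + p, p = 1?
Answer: 220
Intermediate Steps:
G = 4 (G = 2**2 = 4)
r(q, g) = 5 (r(q, g) = 4 + 1 = 5)
r(2, 6)*47 - 15 = 5*47 - 15 = 235 - 15 = 220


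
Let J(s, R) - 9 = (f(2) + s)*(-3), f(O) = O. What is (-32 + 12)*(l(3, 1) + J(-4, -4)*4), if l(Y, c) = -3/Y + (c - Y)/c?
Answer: -1140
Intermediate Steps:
J(s, R) = 3 - 3*s (J(s, R) = 9 + (2 + s)*(-3) = 9 + (-6 - 3*s) = 3 - 3*s)
l(Y, c) = -3/Y + (c - Y)/c
(-32 + 12)*(l(3, 1) + J(-4, -4)*4) = (-32 + 12)*((1 - 3/3 - 1*3/1) + (3 - 3*(-4))*4) = -20*((1 - 3*⅓ - 1*3*1) + (3 + 12)*4) = -20*((1 - 1 - 3) + 15*4) = -20*(-3 + 60) = -20*57 = -1140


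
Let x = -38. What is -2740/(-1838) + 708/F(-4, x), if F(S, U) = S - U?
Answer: 348616/15623 ≈ 22.314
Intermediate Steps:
-2740/(-1838) + 708/F(-4, x) = -2740/(-1838) + 708/(-4 - 1*(-38)) = -2740*(-1/1838) + 708/(-4 + 38) = 1370/919 + 708/34 = 1370/919 + 708*(1/34) = 1370/919 + 354/17 = 348616/15623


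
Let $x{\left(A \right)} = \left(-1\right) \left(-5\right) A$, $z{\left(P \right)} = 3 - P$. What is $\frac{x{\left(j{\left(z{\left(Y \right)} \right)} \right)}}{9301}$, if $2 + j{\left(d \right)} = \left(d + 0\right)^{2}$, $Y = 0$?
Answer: $\frac{35}{9301} \approx 0.003763$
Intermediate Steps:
$j{\left(d \right)} = -2 + d^{2}$ ($j{\left(d \right)} = -2 + \left(d + 0\right)^{2} = -2 + d^{2}$)
$x{\left(A \right)} = 5 A$
$\frac{x{\left(j{\left(z{\left(Y \right)} \right)} \right)}}{9301} = \frac{5 \left(-2 + \left(3 - 0\right)^{2}\right)}{9301} = 5 \left(-2 + \left(3 + 0\right)^{2}\right) \frac{1}{9301} = 5 \left(-2 + 3^{2}\right) \frac{1}{9301} = 5 \left(-2 + 9\right) \frac{1}{9301} = 5 \cdot 7 \cdot \frac{1}{9301} = 35 \cdot \frac{1}{9301} = \frac{35}{9301}$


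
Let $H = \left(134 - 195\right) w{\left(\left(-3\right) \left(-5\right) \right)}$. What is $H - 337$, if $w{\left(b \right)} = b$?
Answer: $-1252$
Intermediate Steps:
$H = -915$ ($H = \left(134 - 195\right) \left(\left(-3\right) \left(-5\right)\right) = \left(-61\right) 15 = -915$)
$H - 337 = -915 - 337 = -1252$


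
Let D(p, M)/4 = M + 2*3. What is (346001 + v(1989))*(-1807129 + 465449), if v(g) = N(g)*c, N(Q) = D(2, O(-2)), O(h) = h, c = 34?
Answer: -464952495600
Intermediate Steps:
D(p, M) = 24 + 4*M (D(p, M) = 4*(M + 2*3) = 4*(M + 6) = 4*(6 + M) = 24 + 4*M)
N(Q) = 16 (N(Q) = 24 + 4*(-2) = 24 - 8 = 16)
v(g) = 544 (v(g) = 16*34 = 544)
(346001 + v(1989))*(-1807129 + 465449) = (346001 + 544)*(-1807129 + 465449) = 346545*(-1341680) = -464952495600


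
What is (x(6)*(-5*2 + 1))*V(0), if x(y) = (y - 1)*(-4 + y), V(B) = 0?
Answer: 0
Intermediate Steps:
x(y) = (-1 + y)*(-4 + y)
(x(6)*(-5*2 + 1))*V(0) = ((4 + 6² - 5*6)*(-5*2 + 1))*0 = ((4 + 36 - 30)*(-10 + 1))*0 = (10*(-9))*0 = -90*0 = 0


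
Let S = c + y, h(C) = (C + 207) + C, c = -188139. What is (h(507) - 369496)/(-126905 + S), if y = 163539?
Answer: 73655/30301 ≈ 2.4308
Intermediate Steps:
h(C) = 207 + 2*C (h(C) = (207 + C) + C = 207 + 2*C)
S = -24600 (S = -188139 + 163539 = -24600)
(h(507) - 369496)/(-126905 + S) = ((207 + 2*507) - 369496)/(-126905 - 24600) = ((207 + 1014) - 369496)/(-151505) = (1221 - 369496)*(-1/151505) = -368275*(-1/151505) = 73655/30301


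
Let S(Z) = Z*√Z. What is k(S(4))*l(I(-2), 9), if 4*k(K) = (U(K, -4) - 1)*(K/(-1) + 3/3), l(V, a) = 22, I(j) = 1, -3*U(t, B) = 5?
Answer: 308/3 ≈ 102.67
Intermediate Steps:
U(t, B) = -5/3 (U(t, B) = -⅓*5 = -5/3)
S(Z) = Z^(3/2)
k(K) = -⅔ + 2*K/3 (k(K) = ((-5/3 - 1)*(K/(-1) + 3/3))/4 = (-8*(K*(-1) + 3*(⅓))/3)/4 = (-8*(-K + 1)/3)/4 = (-8*(1 - K)/3)/4 = (-8/3 + 8*K/3)/4 = -⅔ + 2*K/3)
k(S(4))*l(I(-2), 9) = (-⅔ + 2*4^(3/2)/3)*22 = (-⅔ + (⅔)*8)*22 = (-⅔ + 16/3)*22 = (14/3)*22 = 308/3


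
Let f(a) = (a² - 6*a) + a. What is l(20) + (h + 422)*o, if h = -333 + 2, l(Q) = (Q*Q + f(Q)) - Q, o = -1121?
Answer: -101331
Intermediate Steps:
f(a) = a² - 5*a
l(Q) = Q² - Q + Q*(-5 + Q) (l(Q) = (Q*Q + Q*(-5 + Q)) - Q = (Q² + Q*(-5 + Q)) - Q = Q² - Q + Q*(-5 + Q))
h = -331
l(20) + (h + 422)*o = 2*20*(-3 + 20) + (-331 + 422)*(-1121) = 2*20*17 + 91*(-1121) = 680 - 102011 = -101331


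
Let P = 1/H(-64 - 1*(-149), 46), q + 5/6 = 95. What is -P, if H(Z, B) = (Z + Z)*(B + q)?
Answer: -3/71485 ≈ -4.1967e-5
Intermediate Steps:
q = 565/6 (q = -⅚ + 95 = 565/6 ≈ 94.167)
H(Z, B) = 2*Z*(565/6 + B) (H(Z, B) = (Z + Z)*(B + 565/6) = (2*Z)*(565/6 + B) = 2*Z*(565/6 + B))
P = 3/71485 (P = 1/((-64 - 1*(-149))*(565 + 6*46)/3) = 1/((-64 + 149)*(565 + 276)/3) = 1/((⅓)*85*841) = 1/(71485/3) = 3/71485 ≈ 4.1967e-5)
-P = -1*3/71485 = -3/71485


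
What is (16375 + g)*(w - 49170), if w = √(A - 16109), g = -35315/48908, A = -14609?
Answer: -19688483853225/24454 + 800833185*I*√30718/48908 ≈ -8.0512e+8 + 2.8698e+6*I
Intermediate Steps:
g = -35315/48908 (g = -35315*1/48908 = -35315/48908 ≈ -0.72207)
w = I*√30718 (w = √(-14609 - 16109) = √(-30718) = I*√30718 ≈ 175.27*I)
(16375 + g)*(w - 49170) = (16375 - 35315/48908)*(I*√30718 - 49170) = 800833185*(-49170 + I*√30718)/48908 = -19688483853225/24454 + 800833185*I*√30718/48908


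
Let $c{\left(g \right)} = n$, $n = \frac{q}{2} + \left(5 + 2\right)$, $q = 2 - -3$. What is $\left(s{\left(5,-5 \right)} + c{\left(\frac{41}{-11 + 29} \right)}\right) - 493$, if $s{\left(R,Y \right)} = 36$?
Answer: $- \frac{895}{2} \approx -447.5$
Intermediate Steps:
$q = 5$ ($q = 2 + 3 = 5$)
$n = \frac{19}{2}$ ($n = \frac{5}{2} + \left(5 + 2\right) = 5 \cdot \frac{1}{2} + 7 = \frac{5}{2} + 7 = \frac{19}{2} \approx 9.5$)
$c{\left(g \right)} = \frac{19}{2}$
$\left(s{\left(5,-5 \right)} + c{\left(\frac{41}{-11 + 29} \right)}\right) - 493 = \left(36 + \frac{19}{2}\right) - 493 = \frac{91}{2} - 493 = - \frac{895}{2}$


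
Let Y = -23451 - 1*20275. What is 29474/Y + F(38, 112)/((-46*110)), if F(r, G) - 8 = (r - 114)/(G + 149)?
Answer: -4876638694/7218397395 ≈ -0.67558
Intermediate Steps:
F(r, G) = 8 + (-114 + r)/(149 + G) (F(r, G) = 8 + (r - 114)/(G + 149) = 8 + (-114 + r)/(149 + G))
Y = -43726 (Y = -23451 - 20275 = -43726)
29474/Y + F(38, 112)/((-46*110)) = 29474/(-43726) + ((1078 + 38 + 8*112)/(149 + 112))/((-46*110)) = 29474*(-1/43726) + ((1078 + 38 + 896)/261)/(-5060) = -14737/21863 + ((1/261)*2012)*(-1/5060) = -14737/21863 + (2012/261)*(-1/5060) = -14737/21863 - 503/330165 = -4876638694/7218397395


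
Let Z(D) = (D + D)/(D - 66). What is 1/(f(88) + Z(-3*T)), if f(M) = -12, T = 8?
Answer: -15/172 ≈ -0.087209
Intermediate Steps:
Z(D) = 2*D/(-66 + D) (Z(D) = (2*D)/(-66 + D) = 2*D/(-66 + D))
1/(f(88) + Z(-3*T)) = 1/(-12 + 2*(-3*8)/(-66 - 3*8)) = 1/(-12 + 2*(-24)/(-66 - 24)) = 1/(-12 + 2*(-24)/(-90)) = 1/(-12 + 2*(-24)*(-1/90)) = 1/(-12 + 8/15) = 1/(-172/15) = -15/172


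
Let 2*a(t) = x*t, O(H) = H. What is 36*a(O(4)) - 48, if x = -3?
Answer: -264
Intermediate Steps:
a(t) = -3*t/2 (a(t) = (-3*t)/2 = -3*t/2)
36*a(O(4)) - 48 = 36*(-3/2*4) - 48 = 36*(-6) - 48 = -216 - 48 = -264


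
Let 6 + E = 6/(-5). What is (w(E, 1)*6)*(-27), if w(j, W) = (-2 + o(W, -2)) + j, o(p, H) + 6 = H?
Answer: 13932/5 ≈ 2786.4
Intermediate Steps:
o(p, H) = -6 + H
E = -36/5 (E = -6 + 6/(-5) = -6 + 6*(-⅕) = -6 - 6/5 = -36/5 ≈ -7.2000)
w(j, W) = -10 + j (w(j, W) = (-2 + (-6 - 2)) + j = (-2 - 8) + j = -10 + j)
(w(E, 1)*6)*(-27) = ((-10 - 36/5)*6)*(-27) = -86/5*6*(-27) = -516/5*(-27) = 13932/5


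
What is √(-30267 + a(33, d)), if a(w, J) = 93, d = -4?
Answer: I*√30174 ≈ 173.71*I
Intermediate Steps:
√(-30267 + a(33, d)) = √(-30267 + 93) = √(-30174) = I*√30174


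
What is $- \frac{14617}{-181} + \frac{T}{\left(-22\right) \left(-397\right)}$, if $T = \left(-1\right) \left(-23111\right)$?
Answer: $\frac{11986179}{143714} \approx 83.403$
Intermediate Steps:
$T = 23111$
$- \frac{14617}{-181} + \frac{T}{\left(-22\right) \left(-397\right)} = - \frac{14617}{-181} + \frac{23111}{\left(-22\right) \left(-397\right)} = \left(-14617\right) \left(- \frac{1}{181}\right) + \frac{23111}{8734} = \frac{14617}{181} + 23111 \cdot \frac{1}{8734} = \frac{14617}{181} + \frac{2101}{794} = \frac{11986179}{143714}$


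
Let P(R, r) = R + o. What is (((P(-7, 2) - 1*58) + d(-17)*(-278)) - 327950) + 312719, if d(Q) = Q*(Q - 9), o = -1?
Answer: -138173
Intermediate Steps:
P(R, r) = -1 + R (P(R, r) = R - 1 = -1 + R)
d(Q) = Q*(-9 + Q)
(((P(-7, 2) - 1*58) + d(-17)*(-278)) - 327950) + 312719 = ((((-1 - 7) - 1*58) - 17*(-9 - 17)*(-278)) - 327950) + 312719 = (((-8 - 58) - 17*(-26)*(-278)) - 327950) + 312719 = ((-66 + 442*(-278)) - 327950) + 312719 = ((-66 - 122876) - 327950) + 312719 = (-122942 - 327950) + 312719 = -450892 + 312719 = -138173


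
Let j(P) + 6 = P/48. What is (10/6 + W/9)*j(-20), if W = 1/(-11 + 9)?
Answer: -2233/216 ≈ -10.338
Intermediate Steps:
W = -½ (W = 1/(-2) = -½ ≈ -0.50000)
j(P) = -6 + P/48
(10/6 + W/9)*j(-20) = (10/6 - ½/9)*(-6 + (1/48)*(-20)) = (10*(⅙) - ½*⅑)*(-6 - 5/12) = (5/3 - 1/18)*(-77/12) = (29/18)*(-77/12) = -2233/216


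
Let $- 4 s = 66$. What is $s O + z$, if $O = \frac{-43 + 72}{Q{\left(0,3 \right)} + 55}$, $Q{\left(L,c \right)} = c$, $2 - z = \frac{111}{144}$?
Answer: $- \frac{337}{48} \approx -7.0208$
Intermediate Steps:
$z = \frac{59}{48}$ ($z = 2 - \frac{111}{144} = 2 - 111 \cdot \frac{1}{144} = 2 - \frac{37}{48} = \frac{59}{48} \approx 1.2292$)
$s = - \frac{33}{2}$ ($s = \left(- \frac{1}{4}\right) 66 = - \frac{33}{2} \approx -16.5$)
$O = \frac{1}{2}$ ($O = \frac{-43 + 72}{3 + 55} = \frac{29}{58} = 29 \cdot \frac{1}{58} = \frac{1}{2} \approx 0.5$)
$s O + z = \left(- \frac{33}{2}\right) \frac{1}{2} + \frac{59}{48} = - \frac{33}{4} + \frac{59}{48} = - \frac{337}{48}$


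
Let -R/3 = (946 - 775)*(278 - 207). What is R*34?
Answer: -1238382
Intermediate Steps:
R = -36423 (R = -3*(946 - 775)*(278 - 207) = -513*71 = -3*12141 = -36423)
R*34 = -36423*34 = -1238382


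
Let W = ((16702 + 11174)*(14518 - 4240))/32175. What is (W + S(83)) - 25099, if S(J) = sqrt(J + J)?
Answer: -57894533/3575 + sqrt(166) ≈ -16181.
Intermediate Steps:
S(J) = sqrt(2)*sqrt(J) (S(J) = sqrt(2*J) = sqrt(2)*sqrt(J))
W = 31834392/3575 (W = (27876*10278)*(1/32175) = 286509528*(1/32175) = 31834392/3575 ≈ 8904.7)
(W + S(83)) - 25099 = (31834392/3575 + sqrt(2)*sqrt(83)) - 25099 = (31834392/3575 + sqrt(166)) - 25099 = -57894533/3575 + sqrt(166)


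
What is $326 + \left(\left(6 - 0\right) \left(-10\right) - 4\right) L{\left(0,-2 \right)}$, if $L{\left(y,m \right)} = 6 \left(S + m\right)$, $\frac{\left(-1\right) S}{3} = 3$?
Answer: $4550$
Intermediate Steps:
$S = -9$ ($S = \left(-3\right) 3 = -9$)
$L{\left(y,m \right)} = -54 + 6 m$ ($L{\left(y,m \right)} = 6 \left(-9 + m\right) = -54 + 6 m$)
$326 + \left(\left(6 - 0\right) \left(-10\right) - 4\right) L{\left(0,-2 \right)} = 326 + \left(\left(6 - 0\right) \left(-10\right) - 4\right) \left(-54 + 6 \left(-2\right)\right) = 326 + \left(\left(6 + 0\right) \left(-10\right) - 4\right) \left(-54 - 12\right) = 326 + \left(6 \left(-10\right) - 4\right) \left(-66\right) = 326 + \left(-60 - 4\right) \left(-66\right) = 326 - -4224 = 326 + 4224 = 4550$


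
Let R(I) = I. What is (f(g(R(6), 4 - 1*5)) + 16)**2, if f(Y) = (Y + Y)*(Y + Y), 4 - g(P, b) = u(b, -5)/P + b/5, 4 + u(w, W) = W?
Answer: 13315201/625 ≈ 21304.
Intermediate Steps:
u(w, W) = -4 + W
g(P, b) = 4 + 9/P - b/5 (g(P, b) = 4 - ((-4 - 5)/P + b/5) = 4 - (-9/P + b*(1/5)) = 4 - (-9/P + b/5) = 4 + (9/P - b/5) = 4 + 9/P - b/5)
f(Y) = 4*Y**2 (f(Y) = (2*Y)*(2*Y) = 4*Y**2)
(f(g(R(6), 4 - 1*5)) + 16)**2 = (4*(4 + 9/6 - (4 - 1*5)/5)**2 + 16)**2 = (4*(4 + 9*(1/6) - (4 - 5)/5)**2 + 16)**2 = (4*(4 + 3/2 - 1/5*(-1))**2 + 16)**2 = (4*(4 + 3/2 + 1/5)**2 + 16)**2 = (4*(57/10)**2 + 16)**2 = (4*(3249/100) + 16)**2 = (3249/25 + 16)**2 = (3649/25)**2 = 13315201/625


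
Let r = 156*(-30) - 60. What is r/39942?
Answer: -790/6657 ≈ -0.11867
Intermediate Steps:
r = -4740 (r = -4680 - 60 = -4740)
r/39942 = -4740/39942 = -4740*1/39942 = -790/6657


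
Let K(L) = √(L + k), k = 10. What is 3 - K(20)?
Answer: 3 - √30 ≈ -2.4772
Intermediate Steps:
K(L) = √(10 + L) (K(L) = √(L + 10) = √(10 + L))
3 - K(20) = 3 - √(10 + 20) = 3 - √30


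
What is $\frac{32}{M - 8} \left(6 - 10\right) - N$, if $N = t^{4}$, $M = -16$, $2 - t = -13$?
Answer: $- \frac{151859}{3} \approx -50620.0$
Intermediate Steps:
$t = 15$ ($t = 2 - -13 = 2 + 13 = 15$)
$N = 50625$ ($N = 15^{4} = 50625$)
$\frac{32}{M - 8} \left(6 - 10\right) - N = \frac{32}{-16 - 8} \left(6 - 10\right) - 50625 = \frac{32}{-24} \left(-4\right) - 50625 = 32 \left(- \frac{1}{24}\right) \left(-4\right) - 50625 = \left(- \frac{4}{3}\right) \left(-4\right) - 50625 = \frac{16}{3} - 50625 = - \frac{151859}{3}$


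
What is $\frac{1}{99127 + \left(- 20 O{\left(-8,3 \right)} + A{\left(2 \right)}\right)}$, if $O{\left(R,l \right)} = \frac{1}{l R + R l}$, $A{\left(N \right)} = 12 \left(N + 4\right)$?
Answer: $\frac{12}{1190393} \approx 1.0081 \cdot 10^{-5}$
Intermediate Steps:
$A{\left(N \right)} = 48 + 12 N$ ($A{\left(N \right)} = 12 \left(4 + N\right) = 48 + 12 N$)
$O{\left(R,l \right)} = \frac{1}{2 R l}$ ($O{\left(R,l \right)} = \frac{1}{R l + R l} = \frac{1}{2 R l}$)
$\frac{1}{99127 + \left(- 20 O{\left(-8,3 \right)} + A{\left(2 \right)}\right)} = \frac{1}{99127 + \left(- 20 \frac{1}{2 \left(-8\right) 3} + \left(48 + 12 \cdot 2\right)\right)} = \frac{1}{99127 + \left(- 20 \cdot \frac{1}{2} \left(- \frac{1}{8}\right) \frac{1}{3} + \left(48 + 24\right)\right)} = \frac{1}{99127 + \left(\left(-20\right) \left(- \frac{1}{48}\right) + 72\right)} = \frac{1}{99127 + \left(\frac{5}{12} + 72\right)} = \frac{1}{99127 + \frac{869}{12}} = \frac{1}{\frac{1190393}{12}} = \frac{12}{1190393}$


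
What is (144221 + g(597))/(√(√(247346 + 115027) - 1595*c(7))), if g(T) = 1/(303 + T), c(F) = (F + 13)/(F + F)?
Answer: -129798901*I*√7/(900*√(15950 - 7*√362373)) ≈ -3522.2*I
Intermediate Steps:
c(F) = (13 + F)/(2*F) (c(F) = (13 + F)/((2*F)) = (13 + F)*(1/(2*F)) = (13 + F)/(2*F))
(144221 + g(597))/(√(√(247346 + 115027) - 1595*c(7))) = (144221 + 1/(303 + 597))/(√(√(247346 + 115027) - 1595*(13 + 7)/(2*7))) = (144221 + 1/900)/(√(√362373 - 1595*20/(2*7))) = (144221 + 1/900)/(√(√362373 - 1595*10/7)) = 129798901/(900*(√(√362373 - 15950/7))) = 129798901/(900*(√(-15950/7 + √362373))) = 129798901/(900*√(-15950/7 + √362373))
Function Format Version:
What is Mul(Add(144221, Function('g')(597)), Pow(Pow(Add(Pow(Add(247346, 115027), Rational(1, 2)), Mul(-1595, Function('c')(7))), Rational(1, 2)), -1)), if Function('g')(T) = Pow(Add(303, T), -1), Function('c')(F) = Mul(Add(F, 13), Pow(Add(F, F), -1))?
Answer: Mul(Rational(-129798901, 900), I, Pow(7, Rational(1, 2)), Pow(Add(15950, Mul(-7, Pow(362373, Rational(1, 2)))), Rational(-1, 2))) ≈ Mul(-3522.2, I)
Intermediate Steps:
Function('c')(F) = Mul(Rational(1, 2), Pow(F, -1), Add(13, F)) (Function('c')(F) = Mul(Add(13, F), Pow(Mul(2, F), -1)) = Mul(Add(13, F), Mul(Rational(1, 2), Pow(F, -1))) = Mul(Rational(1, 2), Pow(F, -1), Add(13, F)))
Mul(Add(144221, Function('g')(597)), Pow(Pow(Add(Pow(Add(247346, 115027), Rational(1, 2)), Mul(-1595, Function('c')(7))), Rational(1, 2)), -1)) = Mul(Add(144221, Pow(Add(303, 597), -1)), Pow(Pow(Add(Pow(Add(247346, 115027), Rational(1, 2)), Mul(-1595, Mul(Rational(1, 2), Pow(7, -1), Add(13, 7)))), Rational(1, 2)), -1)) = Mul(Add(144221, Pow(900, -1)), Pow(Pow(Add(Pow(362373, Rational(1, 2)), Mul(-1595, Mul(Rational(1, 2), Rational(1, 7), 20))), Rational(1, 2)), -1)) = Mul(Add(144221, Rational(1, 900)), Pow(Pow(Add(Pow(362373, Rational(1, 2)), Mul(-1595, Rational(10, 7))), Rational(1, 2)), -1)) = Mul(Rational(129798901, 900), Pow(Pow(Add(Pow(362373, Rational(1, 2)), Rational(-15950, 7)), Rational(1, 2)), -1)) = Mul(Rational(129798901, 900), Pow(Pow(Add(Rational(-15950, 7), Pow(362373, Rational(1, 2))), Rational(1, 2)), -1)) = Mul(Rational(129798901, 900), Pow(Add(Rational(-15950, 7), Pow(362373, Rational(1, 2))), Rational(-1, 2)))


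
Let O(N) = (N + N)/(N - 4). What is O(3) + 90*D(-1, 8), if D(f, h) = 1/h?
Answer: 21/4 ≈ 5.2500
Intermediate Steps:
O(N) = 2*N/(-4 + N) (O(N) = (2*N)/(-4 + N) = 2*N/(-4 + N))
D(f, h) = 1/h
O(3) + 90*D(-1, 8) = 2*3/(-4 + 3) + 90/8 = 2*3/(-1) + 90*(⅛) = 2*3*(-1) + 45/4 = -6 + 45/4 = 21/4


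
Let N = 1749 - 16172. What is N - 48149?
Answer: -62572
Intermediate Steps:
N = -14423
N - 48149 = -14423 - 48149 = -62572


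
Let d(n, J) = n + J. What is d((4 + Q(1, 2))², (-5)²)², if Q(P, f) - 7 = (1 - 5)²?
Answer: 568516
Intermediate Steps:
Q(P, f) = 23 (Q(P, f) = 7 + (1 - 5)² = 7 + (-4)² = 7 + 16 = 23)
d(n, J) = J + n
d((4 + Q(1, 2))², (-5)²)² = ((-5)² + (4 + 23)²)² = (25 + 27²)² = (25 + 729)² = 754² = 568516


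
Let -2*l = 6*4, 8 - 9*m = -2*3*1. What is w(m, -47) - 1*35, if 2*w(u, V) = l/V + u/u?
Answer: -3231/94 ≈ -34.372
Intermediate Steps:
m = 14/9 (m = 8/9 - (-2*3)/9 = 8/9 - (-2)/3 = 8/9 - 1/9*(-6) = 8/9 + 2/3 = 14/9 ≈ 1.5556)
l = -12 (l = -3*4 = -1/2*24 = -12)
w(u, V) = 1/2 - 6/V (w(u, V) = (-12/V + u/u)/2 = (-12/V + 1)/2 = (1 - 12/V)/2 = 1/2 - 6/V)
w(m, -47) - 1*35 = (1/2)*(-12 - 47)/(-47) - 1*35 = (1/2)*(-1/47)*(-59) - 35 = 59/94 - 35 = -3231/94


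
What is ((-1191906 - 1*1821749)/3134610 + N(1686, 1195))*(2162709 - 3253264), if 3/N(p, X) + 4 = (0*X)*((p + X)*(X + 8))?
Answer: 2340161993975/1253844 ≈ 1.8664e+6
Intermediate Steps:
N(p, X) = -3/4 (N(p, X) = 3/(-4 + (0*X)*((p + X)*(X + 8))) = 3/(-4 + 0*((X + p)*(8 + X))) = 3/(-4 + 0*((8 + X)*(X + p))) = 3/(-4 + 0) = 3/(-4) = 3*(-1/4) = -3/4)
((-1191906 - 1*1821749)/3134610 + N(1686, 1195))*(2162709 - 3253264) = ((-1191906 - 1*1821749)/3134610 - 3/4)*(2162709 - 3253264) = ((-1191906 - 1821749)*(1/3134610) - 3/4)*(-1090555) = (-3013655*1/3134610 - 3/4)*(-1090555) = (-602731/626922 - 3/4)*(-1090555) = -2145845/1253844*(-1090555) = 2340161993975/1253844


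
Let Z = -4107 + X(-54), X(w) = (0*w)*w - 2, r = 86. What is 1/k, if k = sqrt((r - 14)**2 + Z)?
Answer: sqrt(43)/215 ≈ 0.030500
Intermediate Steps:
X(w) = -2 (X(w) = 0*w - 2 = 0 - 2 = -2)
Z = -4109 (Z = -4107 - 2 = -4109)
k = 5*sqrt(43) (k = sqrt((86 - 14)**2 - 4109) = sqrt(72**2 - 4109) = sqrt(5184 - 4109) = sqrt(1075) = 5*sqrt(43) ≈ 32.787)
1/k = 1/(5*sqrt(43)) = sqrt(43)/215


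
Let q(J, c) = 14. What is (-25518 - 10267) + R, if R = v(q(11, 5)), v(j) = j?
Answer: -35771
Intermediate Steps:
R = 14
(-25518 - 10267) + R = (-25518 - 10267) + 14 = -35785 + 14 = -35771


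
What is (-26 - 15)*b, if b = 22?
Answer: -902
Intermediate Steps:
(-26 - 15)*b = (-26 - 15)*22 = -41*22 = -902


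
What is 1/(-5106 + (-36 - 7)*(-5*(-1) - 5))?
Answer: -1/5106 ≈ -0.00019585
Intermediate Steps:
1/(-5106 + (-36 - 7)*(-5*(-1) - 5)) = 1/(-5106 - 43*(5 - 5)) = 1/(-5106 - 43*0) = 1/(-5106 + 0) = 1/(-5106) = -1/5106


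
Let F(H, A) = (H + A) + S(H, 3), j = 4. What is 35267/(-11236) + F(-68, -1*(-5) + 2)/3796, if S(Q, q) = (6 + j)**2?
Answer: -641516/205057 ≈ -3.1285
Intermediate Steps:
S(Q, q) = 100 (S(Q, q) = (6 + 4)**2 = 10**2 = 100)
F(H, A) = 100 + A + H (F(H, A) = (H + A) + 100 = (A + H) + 100 = 100 + A + H)
35267/(-11236) + F(-68, -1*(-5) + 2)/3796 = 35267/(-11236) + (100 + (-1*(-5) + 2) - 68)/3796 = 35267*(-1/11236) + (100 + (5 + 2) - 68)*(1/3796) = -35267/11236 + (100 + 7 - 68)*(1/3796) = -35267/11236 + 39*(1/3796) = -35267/11236 + 3/292 = -641516/205057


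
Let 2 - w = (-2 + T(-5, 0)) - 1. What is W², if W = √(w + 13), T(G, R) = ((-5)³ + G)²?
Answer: -16882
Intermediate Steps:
T(G, R) = (-125 + G)²
w = -16895 (w = 2 - ((-2 + (-125 - 5)²) - 1) = 2 - ((-2 + (-130)²) - 1) = 2 - ((-2 + 16900) - 1) = 2 - (16898 - 1) = 2 - 1*16897 = 2 - 16897 = -16895)
W = I*√16882 (W = √(-16895 + 13) = √(-16882) = I*√16882 ≈ 129.93*I)
W² = (I*√16882)² = -16882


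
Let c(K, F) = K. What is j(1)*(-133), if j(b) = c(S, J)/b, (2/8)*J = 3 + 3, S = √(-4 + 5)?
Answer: -133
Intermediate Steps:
S = 1 (S = √1 = 1)
J = 24 (J = 4*(3 + 3) = 4*6 = 24)
j(b) = 1/b
j(1)*(-133) = -133/1 = 1*(-133) = -133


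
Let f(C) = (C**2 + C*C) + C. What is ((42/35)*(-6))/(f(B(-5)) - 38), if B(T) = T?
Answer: -36/35 ≈ -1.0286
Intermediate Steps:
f(C) = C + 2*C**2 (f(C) = (C**2 + C**2) + C = 2*C**2 + C = C + 2*C**2)
((42/35)*(-6))/(f(B(-5)) - 38) = ((42/35)*(-6))/(-5*(1 + 2*(-5)) - 38) = ((42*(1/35))*(-6))/(-5*(1 - 10) - 38) = ((6/5)*(-6))/(-5*(-9) - 38) = -36/(5*(45 - 38)) = -36/5/7 = -36/5*1/7 = -36/35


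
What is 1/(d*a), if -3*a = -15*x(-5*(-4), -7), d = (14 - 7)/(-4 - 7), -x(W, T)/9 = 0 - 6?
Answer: -11/1890 ≈ -0.0058201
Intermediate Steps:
x(W, T) = 54 (x(W, T) = -9*(0 - 6) = -9*(-6) = 54)
d = -7/11 (d = 7/(-11) = 7*(-1/11) = -7/11 ≈ -0.63636)
a = 270 (a = -(-5)*54 = -1/3*(-810) = 270)
1/(d*a) = 1/(-7/11*270) = 1/(-1890/11) = -11/1890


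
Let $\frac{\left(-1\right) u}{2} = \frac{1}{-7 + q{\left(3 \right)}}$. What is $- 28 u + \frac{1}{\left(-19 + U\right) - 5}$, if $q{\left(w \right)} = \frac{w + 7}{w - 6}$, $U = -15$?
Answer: $- \frac{6583}{1209} \approx -5.445$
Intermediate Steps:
$q{\left(w \right)} = \frac{7 + w}{-6 + w}$
$u = \frac{6}{31}$ ($u = - \frac{2}{-7 + \frac{7 + 3}{-6 + 3}} = - \frac{2}{-7 + \frac{1}{-3} \cdot 10} = - \frac{2}{-7 - \frac{10}{3}} = - \frac{2}{- \frac{31}{3}} = \left(-2\right) \left(- \frac{3}{31}\right) = \frac{6}{31} \approx 0.19355$)
$- 28 u + \frac{1}{\left(-19 + U\right) - 5} = \left(-28\right) \frac{6}{31} + \frac{1}{\left(-19 - 15\right) - 5} = - \frac{168}{31} + \frac{1}{-34 - 5} = - \frac{168}{31} + \frac{1}{-39} = - \frac{168}{31} - \frac{1}{39} = - \frac{6583}{1209}$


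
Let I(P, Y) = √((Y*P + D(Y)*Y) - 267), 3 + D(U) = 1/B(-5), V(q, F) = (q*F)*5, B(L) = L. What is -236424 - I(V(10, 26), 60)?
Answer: -236424 - √77541 ≈ -2.3670e+5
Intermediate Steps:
V(q, F) = 5*F*q (V(q, F) = (F*q)*5 = 5*F*q)
D(U) = -16/5 (D(U) = -3 + 1/(-5) = -3 - ⅕ = -16/5)
I(P, Y) = √(-267 - 16*Y/5 + P*Y) (I(P, Y) = √((Y*P - 16*Y/5) - 267) = √((P*Y - 16*Y/5) - 267) = √((-16*Y/5 + P*Y) - 267) = √(-267 - 16*Y/5 + P*Y))
-236424 - I(V(10, 26), 60) = -236424 - √(-6675 - 80*60 + 25*(5*26*10)*60)/5 = -236424 - √(-6675 - 4800 + 25*1300*60)/5 = -236424 - √(-6675 - 4800 + 1950000)/5 = -236424 - √1938525/5 = -236424 - 5*√77541/5 = -236424 - √77541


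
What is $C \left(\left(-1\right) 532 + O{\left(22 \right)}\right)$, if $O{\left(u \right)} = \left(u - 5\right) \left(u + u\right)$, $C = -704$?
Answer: $-152064$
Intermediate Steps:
$O{\left(u \right)} = 2 u \left(-5 + u\right)$ ($O{\left(u \right)} = \left(-5 + u\right) 2 u = 2 u \left(-5 + u\right)$)
$C \left(\left(-1\right) 532 + O{\left(22 \right)}\right) = - 704 \left(\left(-1\right) 532 + 2 \cdot 22 \left(-5 + 22\right)\right) = - 704 \left(-532 + 2 \cdot 22 \cdot 17\right) = - 704 \left(-532 + 748\right) = \left(-704\right) 216 = -152064$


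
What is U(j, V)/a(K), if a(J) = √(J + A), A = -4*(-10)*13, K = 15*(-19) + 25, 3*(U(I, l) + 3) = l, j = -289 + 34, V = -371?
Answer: -38*√65/39 ≈ -7.8555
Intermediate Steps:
j = -255
U(I, l) = -3 + l/3
K = -260 (K = -285 + 25 = -260)
A = 520 (A = 40*13 = 520)
a(J) = √(520 + J) (a(J) = √(J + 520) = √(520 + J))
U(j, V)/a(K) = (-3 + (⅓)*(-371))/(√(520 - 260)) = (-3 - 371/3)/(√260) = -380*√65/130/3 = -38*√65/39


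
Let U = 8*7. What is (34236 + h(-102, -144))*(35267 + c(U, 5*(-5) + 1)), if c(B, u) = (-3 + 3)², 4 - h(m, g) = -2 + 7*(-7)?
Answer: 1209340697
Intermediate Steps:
U = 56
h(m, g) = 55 (h(m, g) = 4 - (-2 + 7*(-7)) = 4 - (-2 - 49) = 4 - 1*(-51) = 4 + 51 = 55)
c(B, u) = 0 (c(B, u) = 0² = 0)
(34236 + h(-102, -144))*(35267 + c(U, 5*(-5) + 1)) = (34236 + 55)*(35267 + 0) = 34291*35267 = 1209340697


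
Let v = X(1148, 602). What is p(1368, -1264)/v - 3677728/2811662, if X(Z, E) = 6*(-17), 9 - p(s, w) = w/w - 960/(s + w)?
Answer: -1376619904/932065953 ≈ -1.4770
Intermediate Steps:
p(s, w) = 8 + 960/(s + w) (p(s, w) = 9 - (w/w - 960/(s + w)) = 9 - (1 - 960/(s + w)) = 9 + (-1 + 960/(s + w)) = 8 + 960/(s + w))
X(Z, E) = -102
v = -102
p(1368, -1264)/v - 3677728/2811662 = (8*(120 + 1368 - 1264)/(1368 - 1264))/(-102) - 3677728/2811662 = (8*224/104)*(-1/102) - 3677728*1/2811662 = (8*(1/104)*224)*(-1/102) - 1838864/1405831 = (224/13)*(-1/102) - 1838864/1405831 = -112/663 - 1838864/1405831 = -1376619904/932065953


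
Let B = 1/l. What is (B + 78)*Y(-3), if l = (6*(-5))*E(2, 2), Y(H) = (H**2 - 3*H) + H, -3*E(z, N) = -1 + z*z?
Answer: 2341/2 ≈ 1170.5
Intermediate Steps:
E(z, N) = 1/3 - z**2/3 (E(z, N) = -(-1 + z*z)/3 = -(-1 + z**2)/3 = 1/3 - z**2/3)
Y(H) = H**2 - 2*H
l = 30 (l = (6*(-5))*(1/3 - 1/3*2**2) = -30*(1/3 - 1/3*4) = -30*(1/3 - 4/3) = -30*(-1) = 30)
B = 1/30 ≈ 0.033333
(B + 78)*Y(-3) = (1/30 + 78)*(-3*(-2 - 3)) = 2341*(-3*(-5))/30 = (2341/30)*15 = 2341/2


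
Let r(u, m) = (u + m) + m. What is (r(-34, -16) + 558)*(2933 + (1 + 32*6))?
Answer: 1537992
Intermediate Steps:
r(u, m) = u + 2*m (r(u, m) = (m + u) + m = u + 2*m)
(r(-34, -16) + 558)*(2933 + (1 + 32*6)) = ((-34 + 2*(-16)) + 558)*(2933 + (1 + 32*6)) = ((-34 - 32) + 558)*(2933 + (1 + 192)) = (-66 + 558)*(2933 + 193) = 492*3126 = 1537992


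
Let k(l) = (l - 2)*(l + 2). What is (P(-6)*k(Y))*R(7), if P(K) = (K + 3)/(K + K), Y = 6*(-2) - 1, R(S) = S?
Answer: 1155/4 ≈ 288.75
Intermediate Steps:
Y = -13 (Y = -12 - 1 = -13)
P(K) = (3 + K)/(2*K) (P(K) = (3 + K)/((2*K)) = (3 + K)*(1/(2*K)) = (3 + K)/(2*K))
k(l) = (-2 + l)*(2 + l)
(P(-6)*k(Y))*R(7) = (((½)*(3 - 6)/(-6))*(-4 + (-13)²))*7 = (((½)*(-⅙)*(-3))*(-4 + 169))*7 = ((¼)*165)*7 = (165/4)*7 = 1155/4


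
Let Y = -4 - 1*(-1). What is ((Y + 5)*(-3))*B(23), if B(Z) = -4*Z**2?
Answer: 12696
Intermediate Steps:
Y = -3 (Y = -4 + 1 = -3)
((Y + 5)*(-3))*B(23) = ((-3 + 5)*(-3))*(-4*23**2) = (2*(-3))*(-4*529) = -6*(-2116) = 12696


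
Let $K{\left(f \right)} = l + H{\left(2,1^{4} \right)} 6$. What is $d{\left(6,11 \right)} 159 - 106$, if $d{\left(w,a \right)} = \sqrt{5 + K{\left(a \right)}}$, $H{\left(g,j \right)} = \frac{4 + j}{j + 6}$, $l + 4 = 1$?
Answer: $-106 + \frac{318 \sqrt{77}}{7} \approx 292.63$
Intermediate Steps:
$l = -3$ ($l = -4 + 1 = -3$)
$H{\left(g,j \right)} = \frac{4 + j}{6 + j}$
$K{\left(f \right)} = \frac{9}{7}$ ($K{\left(f \right)} = -3 + \frac{4 + 1^{4}}{6 + 1^{4}} \cdot 6 = -3 + \frac{4 + 1}{6 + 1} \cdot 6 = -3 + \frac{1}{7} \cdot 5 \cdot 6 = -3 + \frac{5}{7} \cdot 6 = -3 + \frac{30}{7} = \frac{9}{7}$)
$d{\left(w,a \right)} = \frac{2 \sqrt{77}}{7}$ ($d{\left(w,a \right)} = \sqrt{5 + \frac{9}{7}} = \sqrt{\frac{44}{7}} = \frac{2 \sqrt{77}}{7}$)
$d{\left(6,11 \right)} 159 - 106 = \frac{2 \sqrt{77}}{7} \cdot 159 - 106 = \frac{318 \sqrt{77}}{7} - 106 = -106 + \frac{318 \sqrt{77}}{7}$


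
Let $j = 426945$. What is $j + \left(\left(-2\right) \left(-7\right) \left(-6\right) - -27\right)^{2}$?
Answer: $430194$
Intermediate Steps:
$j + \left(\left(-2\right) \left(-7\right) \left(-6\right) - -27\right)^{2} = 426945 + \left(\left(-2\right) \left(-7\right) \left(-6\right) - -27\right)^{2} = 426945 + \left(14 \left(-6\right) + \left(-75 + 102\right)\right)^{2} = 426945 + \left(-84 + 27\right)^{2} = 426945 + \left(-57\right)^{2} = 426945 + 3249 = 430194$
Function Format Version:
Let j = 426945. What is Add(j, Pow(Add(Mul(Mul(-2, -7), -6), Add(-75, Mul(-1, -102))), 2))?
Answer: 430194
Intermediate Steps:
Add(j, Pow(Add(Mul(Mul(-2, -7), -6), Add(-75, Mul(-1, -102))), 2)) = Add(426945, Pow(Add(Mul(Mul(-2, -7), -6), Add(-75, Mul(-1, -102))), 2)) = Add(426945, Pow(Add(Mul(14, -6), Add(-75, 102)), 2)) = Add(426945, Pow(Add(-84, 27), 2)) = Add(426945, Pow(-57, 2)) = Add(426945, 3249) = 430194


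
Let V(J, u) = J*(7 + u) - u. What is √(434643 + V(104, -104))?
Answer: √424659 ≈ 651.66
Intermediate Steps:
V(J, u) = -u + J*(7 + u)
√(434643 + V(104, -104)) = √(434643 + (-1*(-104) + 7*104 + 104*(-104))) = √(434643 + (104 + 728 - 10816)) = √(434643 - 9984) = √424659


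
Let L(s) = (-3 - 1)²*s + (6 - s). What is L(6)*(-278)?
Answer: -26688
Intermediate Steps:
L(s) = 6 + 15*s (L(s) = (-4)²*s + (6 - s) = 16*s + (6 - s) = 6 + 15*s)
L(6)*(-278) = (6 + 15*6)*(-278) = (6 + 90)*(-278) = 96*(-278) = -26688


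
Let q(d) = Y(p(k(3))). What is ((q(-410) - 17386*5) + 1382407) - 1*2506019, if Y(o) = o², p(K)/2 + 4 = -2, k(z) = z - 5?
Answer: -1210398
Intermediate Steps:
k(z) = -5 + z
p(K) = -12 (p(K) = -8 + 2*(-2) = -8 - 4 = -12)
q(d) = 144 (q(d) = (-12)² = 144)
((q(-410) - 17386*5) + 1382407) - 1*2506019 = ((144 - 17386*5) + 1382407) - 1*2506019 = ((144 - 86930) + 1382407) - 2506019 = (-86786 + 1382407) - 2506019 = 1295621 - 2506019 = -1210398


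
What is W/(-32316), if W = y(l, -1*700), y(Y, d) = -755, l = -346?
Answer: 755/32316 ≈ 0.023363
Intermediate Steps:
W = -755
W/(-32316) = -755/(-32316) = -755*(-1/32316) = 755/32316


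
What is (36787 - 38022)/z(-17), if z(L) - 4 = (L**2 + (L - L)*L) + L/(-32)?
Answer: -39520/9393 ≈ -4.2074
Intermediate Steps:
z(L) = 4 + L**2 - L/32 (z(L) = 4 + ((L**2 + (L - L)*L) + L/(-32)) = 4 + ((L**2 + 0*L) + L*(-1/32)) = 4 + ((L**2 + 0) - L/32) = 4 + (L**2 - L/32) = 4 + L**2 - L/32)
(36787 - 38022)/z(-17) = (36787 - 38022)/(4 + (-17)**2 - 1/32*(-17)) = -1235/(4 + 289 + 17/32) = -1235/9393/32 = -1235*32/9393 = -39520/9393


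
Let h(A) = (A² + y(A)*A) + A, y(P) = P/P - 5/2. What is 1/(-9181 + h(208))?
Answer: 1/33979 ≈ 2.9430e-5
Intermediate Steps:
y(P) = -3/2 (y(P) = 1 - 5*½ = 1 - 5/2 = -3/2)
h(A) = A² - A/2 (h(A) = (A² - 3*A/2) + A = A² - A/2)
1/(-9181 + h(208)) = 1/(-9181 + 208*(-½ + 208)) = 1/(-9181 + 208*(415/2)) = 1/(-9181 + 43160) = 1/33979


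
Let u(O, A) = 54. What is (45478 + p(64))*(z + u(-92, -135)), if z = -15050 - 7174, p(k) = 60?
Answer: -1009577460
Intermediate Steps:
z = -22224
(45478 + p(64))*(z + u(-92, -135)) = (45478 + 60)*(-22224 + 54) = 45538*(-22170) = -1009577460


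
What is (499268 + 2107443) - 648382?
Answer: 1958329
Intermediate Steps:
(499268 + 2107443) - 648382 = 2606711 - 648382 = 1958329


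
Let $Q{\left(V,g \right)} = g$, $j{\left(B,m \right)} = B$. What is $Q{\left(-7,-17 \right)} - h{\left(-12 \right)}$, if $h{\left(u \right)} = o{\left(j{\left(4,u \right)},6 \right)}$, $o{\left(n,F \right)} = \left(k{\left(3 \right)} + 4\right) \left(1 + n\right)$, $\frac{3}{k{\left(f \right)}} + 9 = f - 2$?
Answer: $- \frac{281}{8} \approx -35.125$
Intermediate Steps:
$k{\left(f \right)} = \frac{3}{-11 + f}$ ($k{\left(f \right)} = \frac{3}{-9 + \left(f - 2\right)} = \frac{3}{-9 + \left(-2 + f\right)} = \frac{3}{-11 + f}$)
$o{\left(n,F \right)} = \frac{29}{8} + \frac{29 n}{8}$ ($o{\left(n,F \right)} = \left(\frac{3}{-11 + 3} + 4\right) \left(1 + n\right) = \left(\frac{3}{-8} + 4\right) \left(1 + n\right) = \left(3 \left(- \frac{1}{8}\right) + 4\right) \left(1 + n\right) = \left(- \frac{3}{8} + 4\right) \left(1 + n\right) = \frac{29 \left(1 + n\right)}{8} = \frac{29}{8} + \frac{29 n}{8}$)
$h{\left(u \right)} = \frac{145}{8}$ ($h{\left(u \right)} = \frac{29}{8} + \frac{29}{8} \cdot 4 = \frac{29}{8} + \frac{29}{2} = \frac{145}{8}$)
$Q{\left(-7,-17 \right)} - h{\left(-12 \right)} = -17 - \frac{145}{8} = - \frac{281}{8}$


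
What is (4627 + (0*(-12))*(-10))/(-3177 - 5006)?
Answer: -661/1169 ≈ -0.56544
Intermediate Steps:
(4627 + (0*(-12))*(-10))/(-3177 - 5006) = (4627 + 0*(-10))/(-8183) = (4627 + 0)*(-1/8183) = 4627*(-1/8183) = -661/1169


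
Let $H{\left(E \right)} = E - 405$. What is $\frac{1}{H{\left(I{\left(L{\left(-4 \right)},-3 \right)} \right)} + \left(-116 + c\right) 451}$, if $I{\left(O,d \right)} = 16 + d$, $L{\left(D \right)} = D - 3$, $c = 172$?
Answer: $\frac{1}{24864} \approx 4.0219 \cdot 10^{-5}$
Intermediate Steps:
$L{\left(D \right)} = -3 + D$ ($L{\left(D \right)} = D - 3 = -3 + D$)
$H{\left(E \right)} = -405 + E$
$\frac{1}{H{\left(I{\left(L{\left(-4 \right)},-3 \right)} \right)} + \left(-116 + c\right) 451} = \frac{1}{\left(-405 + \left(16 - 3\right)\right) + \left(-116 + 172\right) 451} = \frac{1}{\left(-405 + 13\right) + 56 \cdot 451} = \frac{1}{-392 + 25256} = \frac{1}{24864}$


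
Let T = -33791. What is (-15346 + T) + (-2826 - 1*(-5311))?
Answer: -46652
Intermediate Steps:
(-15346 + T) + (-2826 - 1*(-5311)) = (-15346 - 33791) + (-2826 - 1*(-5311)) = -49137 + (-2826 + 5311) = -49137 + 2485 = -46652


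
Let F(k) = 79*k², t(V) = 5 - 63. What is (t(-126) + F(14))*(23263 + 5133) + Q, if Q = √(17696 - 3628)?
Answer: 438036696 + 2*√3517 ≈ 4.3804e+8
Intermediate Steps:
t(V) = -58
Q = 2*√3517 (Q = √14068 = 2*√3517 ≈ 118.61)
(t(-126) + F(14))*(23263 + 5133) + Q = (-58 + 79*14²)*(23263 + 5133) + 2*√3517 = (-58 + 79*196)*28396 + 2*√3517 = (-58 + 15484)*28396 + 2*√3517 = 15426*28396 + 2*√3517 = 438036696 + 2*√3517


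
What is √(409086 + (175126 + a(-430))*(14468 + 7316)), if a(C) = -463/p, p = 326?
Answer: √101369314963682/163 ≈ 61768.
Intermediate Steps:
a(C) = -463/326
√(409086 + (175126 + a(-430))*(14468 + 7316)) = √(409086 + (175126 - 463/326)*(14468 + 7316)) = √(409086 + (57090613/326)*21784) = √(409086 + 621830956796/163) = √(621897637814/163) = √101369314963682/163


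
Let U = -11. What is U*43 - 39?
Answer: -512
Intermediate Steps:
U*43 - 39 = -11*43 - 39 = -473 - 39 = -512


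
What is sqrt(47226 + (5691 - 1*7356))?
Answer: sqrt(45561) ≈ 213.45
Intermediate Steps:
sqrt(47226 + (5691 - 1*7356)) = sqrt(47226 + (5691 - 7356)) = sqrt(47226 - 1665) = sqrt(45561)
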